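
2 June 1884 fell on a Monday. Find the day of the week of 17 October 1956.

Wednesday

Day-of-year of June 2, 1884: 154.
Day-of-year of October 17, 1956: 291.
1884 has 366 days, so 366 − 154 = 212 days remain in 1884.
Full years 1885–1955: 55 common + 16 leap = 55×365 + 16×366 = 25931 days.
Total: 212 + 25931 + 291 = 26434 days.
26434 mod 7 = 2, so 2 days after Monday is Wednesday.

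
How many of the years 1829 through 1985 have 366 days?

Years divisible by 4: 1832, 1836, …, 1984 — 39 in all.
Of these, 1900 is divisible by 100 but not 400, so not leap.
Leap years: 39 − 1 = 38.

38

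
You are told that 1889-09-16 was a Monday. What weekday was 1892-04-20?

Day-of-year of September 16, 1889: 259.
Day-of-year of April 20, 1892: 111.
1889 has 365 days, so 365 − 259 = 106 days remain in 1889.
Full years: 1890: 365; 1891: 365. Sum = 730.
Total: 106 + 730 + 111 = 947 days.
947 mod 7 = 2, so 2 days after Monday is Wednesday.

Wednesday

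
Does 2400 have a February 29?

Yes

2400 is a leap year (divisible by 400).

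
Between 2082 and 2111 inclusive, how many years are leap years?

6

Years divisible by 4 in [2082, 2111]: 2084, 2088, 2092, 2096, 2100, 2104, 2108.
Of these, 2100 is divisible by 100 but not 400, so not leap.
Leap years: 7 − 1 = 6.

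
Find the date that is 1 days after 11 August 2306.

12 August 2306

Count 1 days after August 11, 2306:
Within August 2306: 12 − 11 = 1 day.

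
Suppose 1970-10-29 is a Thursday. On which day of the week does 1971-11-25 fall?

Thursday

October 29, 1970 → October 29, 1971: 365 days.
October 1971: 31 − 29 = 2 days remain.
November 1–25, 1971: 25 days.
Residual: 27 days.
Total: 392 days.
392 is a multiple of 7, so 1971-11-25 falls on the same weekday: Thursday.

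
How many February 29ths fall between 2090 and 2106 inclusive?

Years divisible by 4 in [2090, 2106]: 2092, 2096, 2100, 2104.
Of these, 2100 is divisible by 100 but not 400, so not leap.
Leap years: 4 − 1 = 3.

3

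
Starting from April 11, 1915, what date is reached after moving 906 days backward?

October 17, 1912

Count 906 days before April 11, 1915:
October 17, 1912 → October 17, 1913: 365 days.
October 17, 1913 → October 17, 1914: 365 days.
October 1914: 31 − 17 = 14 days remain.
Then November (30), December (31), January (31), February 1915 (28), March (31): 30 + 31 + 31 + 28 + 31 = 151 days.
April 1–11, 1915: 11 days.
Residual: 176 days.
Total: 906 days.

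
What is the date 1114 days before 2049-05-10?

2046-04-22

Count 1114 days before May 10, 2049:
Day-of-year of April 22, 2046: 112.
Day-of-year of May 10, 2049: 130.
2046 has 365 days, so 365 − 112 = 253 days remain in 2046.
Full years: 2047: 365; 2048: 366. Sum = 731.
Total: 253 + 731 + 130 = 1114 days.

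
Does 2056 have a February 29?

2056 is a leap year.

Yes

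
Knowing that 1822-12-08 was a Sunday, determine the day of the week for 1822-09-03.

Count forward from the earlier date (September 3, 1822) to the later (December 8, 1822):
September 1822: 30 − 3 = 27 days remain.
Then October (31), November (30): 31 + 30 = 61 days.
December 1–8, 1822: 8 days.
Total: 27 + 61 + 8 = 96 days.
96 mod 7 = 5, so 5 days before Sunday is Tuesday.

Tuesday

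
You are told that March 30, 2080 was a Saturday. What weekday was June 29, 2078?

Count forward from the earlier date (June 29, 2078) to the later (March 30, 2080):
June 29, 2078 → June 29, 2079: 365 days.
June 2079: 30 − 29 = 1 day remains.
Then July (31), August (31), September (30), October (31), November (30), December (31), January (31), February 2080 (29): 31 + 31 + 30 + 31 + 30 + 31 + 31 + 29 = 244 days.
March 1–30, 2080: 30 days.
Residual: 275 days.
Total: 640 days.
640 mod 7 = 3, so 3 days before Saturday is Wednesday.

Wednesday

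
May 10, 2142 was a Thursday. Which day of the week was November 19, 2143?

May 2142: 31 − 10 = 21 days remain.
Then 17 full months totalling 518 days.
November 1–19, 2143: 19 days.
Total: 21 + 518 + 19 = 558 days.
558 mod 7 = 5, so 5 days after Thursday is Tuesday.

Tuesday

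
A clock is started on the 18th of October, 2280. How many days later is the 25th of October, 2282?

737

October 18, 2280 → October 18, 2281: 365 days.
October 18, 2281 → October 18, 2282: 365 days.
Within October 2282: 25 − 18 = 7 days.
Total: 737 days.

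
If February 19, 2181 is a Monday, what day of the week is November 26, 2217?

Wednesday

From February 19, 2181 to February 19, 2217: 36 years, of which 8 contain a Feb 29 — 28×365 + 8×366 = 13148 days.
(2200 is not a leap year (divisible by 100 but not 400).)
February 2217: 28 − 19 = 9 days remain (2217 is not a leap year, so February has 28 days).
Then March (31), April (30), May (31), June (30), July (31), August (31), September (30), October (31): 31 + 30 + 31 + 30 + 31 + 31 + 30 + 31 = 245 days.
November 1–26, 2217: 26 days.
Residual: 280 days.
Total: 13428 days.
13428 mod 7 = 2, so 2 days after Monday is Wednesday.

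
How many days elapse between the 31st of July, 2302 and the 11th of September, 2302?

July 2302: 31 − 31 = 0 days remain.
Then August (31): 31 days.
September 1–11, 2302: 11 days.
Total: 0 + 31 + 11 = 42 days.

42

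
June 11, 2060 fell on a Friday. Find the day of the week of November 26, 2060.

Friday

June 2060: 30 − 11 = 19 days remain.
Then July (31), August (31), September (30), October (31): 31 + 31 + 30 + 31 = 123 days.
November 1–26, 2060: 26 days.
Total: 19 + 123 + 26 = 168 days.
168 is a multiple of 7, so November 26, 2060 falls on the same weekday: Friday.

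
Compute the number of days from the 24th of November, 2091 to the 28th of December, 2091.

November 2091: 30 − 24 = 6 days remain.
December 1–28, 2091: 28 days.
Total: 6 + 28 = 34 days.

34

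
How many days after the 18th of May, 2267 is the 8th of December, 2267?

204

May 2267: 31 − 18 = 13 days remain.
Then June (30), July (31), August (31), September (30), October (31), November (30): 30 + 31 + 31 + 30 + 31 + 30 = 183 days.
December 1–8, 2267: 8 days.
Total: 13 + 183 + 8 = 204 days.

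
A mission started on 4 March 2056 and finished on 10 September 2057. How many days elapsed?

Day-of-year of March 4, 2056: 64.
Day-of-year of September 10, 2057: 253.
2056 has 366 days, so 366 − 64 = 302 days remain in 2056.
Total: 302 + 253 = 555 days.

555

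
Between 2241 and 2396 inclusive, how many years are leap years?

38

Years divisible by 4: 2244, 2248, …, 2396 — 39 in all.
Of these, 2300 is divisible by 100 but not 400, so not leap.
Leap years: 39 − 1 = 38.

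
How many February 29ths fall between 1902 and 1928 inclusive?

Years divisible by 4 in [1902, 1928]: 1904, 1908, 1912, 1916, 1920, 1924, 1928.
No century exceptions apply. Count: 7.

7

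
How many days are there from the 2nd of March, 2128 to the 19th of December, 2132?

Day-of-year of March 2, 2128: 62.
Day-of-year of December 19, 2132: 354.
2128 has 366 days, so 366 − 62 = 304 days remain in 2128.
Full years: 2129: 365; 2130: 365; 2131: 365. Sum = 1095.
Total: 304 + 1095 + 354 = 1753 days.

1753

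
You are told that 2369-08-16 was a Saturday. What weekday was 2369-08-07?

Thursday

Count forward from the earlier date (August 7, 2369) to the later (August 16, 2369):
Within August 2369: 16 − 7 = 9 days.
9 mod 7 = 2, so 2 days before Saturday is Thursday.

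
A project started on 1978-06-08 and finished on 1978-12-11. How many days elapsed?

June 1978: 30 − 8 = 22 days remain.
Then July (31), August (31), September (30), October (31), November (30): 31 + 31 + 30 + 31 + 30 = 153 days.
December 1–11, 1978: 11 days.
Total: 22 + 153 + 11 = 186 days.

186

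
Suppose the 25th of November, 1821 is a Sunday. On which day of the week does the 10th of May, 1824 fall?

Day-of-year of November 25, 1821: 329.
Day-of-year of May 10, 1824: 131.
1821 has 365 days, so 365 − 329 = 36 days remain in 1821.
Full years: 1822: 365; 1823: 365. Sum = 730.
Total: 36 + 730 + 131 = 897 days.
897 mod 7 = 1, so 1 day after Sunday is Monday.

Monday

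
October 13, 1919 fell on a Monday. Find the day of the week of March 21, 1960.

Monday

From October 13, 1919 to October 13, 1959: 40 years, of which 10 contain a Feb 29 — 30×365 + 10×366 = 14610 days.
October 1959: 31 − 13 = 18 days remain.
Then November (30), December (31), January (31), February 1960 (29): 30 + 31 + 31 + 29 = 121 days.
March 1–21, 1960: 21 days.
Residual: 160 days.
Total: 14770 days.
14770 is a multiple of 7, so March 21, 1960 falls on the same weekday: Monday.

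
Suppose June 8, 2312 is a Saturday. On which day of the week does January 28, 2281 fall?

Friday

Count forward from the earlier date (January 28, 2281) to the later (June 8, 2312):
From January 28, 2281 to January 28, 2312: 31 years, of which 6 contain a Feb 29 — 25×365 + 6×366 = 11321 days.
(2300 is not a leap year (divisible by 100 but not 400).)
January 2312: 31 − 28 = 3 days remain.
Then February 2312 (29), March (31), April (30), May (31): 29 + 31 + 30 + 31 = 121 days.
June 1–8, 2312: 8 days.
Residual: 132 days.
Total: 11453 days.
11453 mod 7 = 1, so 1 day before Saturday is Friday.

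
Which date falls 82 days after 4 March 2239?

25 May 2239

Count 82 days after March 4, 2239:
March 2239: 31 − 4 = 27 days remain.
Then April (30): 30 days.
May 1–25, 2239: 25 days.
Total: 27 + 30 + 25 = 82 days.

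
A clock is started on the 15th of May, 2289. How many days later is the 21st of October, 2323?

Day-of-year of May 15, 2289: 135.
Day-of-year of October 21, 2323: 294.
2289 has 365 days, so 365 − 135 = 230 days remain in 2289.
Full years 2290–2322: 26 common + 7 leap = 26×365 + 7×366 = 12052 days.
Total: 230 + 12052 + 294 = 12576 days.

12576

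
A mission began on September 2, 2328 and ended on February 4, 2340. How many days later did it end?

Day-of-year of September 2, 2328: 246.
Day-of-year of February 4, 2340: 35.
2328 has 366 days, so 366 − 246 = 120 days remain in 2328.
Full years 2329–2339: 9 common + 2 leap = 9×365 + 2×366 = 4017 days.
Total: 120 + 4017 + 35 = 4172 days.

4172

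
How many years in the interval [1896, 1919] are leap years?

Years divisible by 4 in [1896, 1919]: 1896, 1900, 1904, 1908, 1912, 1916.
Of these, 1900 is divisible by 100 but not 400, so not leap.
Leap years: 6 − 1 = 5.

5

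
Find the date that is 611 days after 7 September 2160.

11 May 2162

Count 611 days after September 7, 2160:
September 2160: 30 − 7 = 23 days remain.
Then 19 full months totalling 577 days.
May 1–11, 2162: 11 days.
Total: 23 + 577 + 11 = 611 days.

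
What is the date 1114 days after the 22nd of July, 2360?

the 10th of August, 2363

Count 1114 days after July 22, 2360:
July 22, 2360 → July 22, 2361: 365 days.
July 22, 2361 → July 22, 2362: 365 days.
July 22, 2362 → July 22, 2363: 365 days.
July 2363: 31 − 22 = 9 days remain.
August 1–10, 2363: 10 days.
Residual: 19 days.
Total: 1114 days.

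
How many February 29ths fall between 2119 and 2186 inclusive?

Years divisible by 4: 2120, 2124, …, 2184 — 17 in all.
No century exceptions apply. Count: 17.

17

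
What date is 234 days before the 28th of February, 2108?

the 9th of July, 2107

Count 234 days before February 28, 2108:
Day-of-year of July 9, 2107: 190.
Day-of-year of February 28, 2108: 59.
2107 has 365 days, so 365 − 190 = 175 days remain in 2107.
Total: 175 + 59 = 234 days.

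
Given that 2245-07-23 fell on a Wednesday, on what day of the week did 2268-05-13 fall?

Wednesday

From July 23, 2245 to July 23, 2267: 22 years, of which 5 contain a Feb 29 — 17×365 + 5×366 = 8035 days.
July 2267: 31 − 23 = 8 days remain.
Then 9 full months totalling 274 days.
May 1–13, 2268: 13 days.
Residual: 295 days.
Total: 8330 days.
8330 is a multiple of 7, so 2268-05-13 falls on the same weekday: Wednesday.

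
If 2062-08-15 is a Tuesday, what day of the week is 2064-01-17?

August 2062: 31 − 15 = 16 days remain.
Then 16 full months totalling 487 days.
January 1–17, 2064: 17 days.
Total: 16 + 487 + 17 = 520 days.
520 mod 7 = 2, so 2 days after Tuesday is Thursday.

Thursday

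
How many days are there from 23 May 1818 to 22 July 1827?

3347

Day-of-year of May 23, 1818: 143.
Day-of-year of July 22, 1827: 203.
1818 has 365 days, so 365 − 143 = 222 days remain in 1818.
Full years 1819–1826: 6 common + 2 leap = 6×365 + 2×366 = 2922 days.
Total: 222 + 2922 + 203 = 3347 days.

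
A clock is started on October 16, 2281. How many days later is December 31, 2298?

Day-of-year of October 16, 2281: 289.
Day-of-year of December 31, 2298: 365.
2281 has 365 days, so 365 − 289 = 76 days remain in 2281.
Full years 2282–2297: 12 common + 4 leap = 12×365 + 4×366 = 5844 days.
Total: 76 + 5844 + 365 = 6285 days.

6285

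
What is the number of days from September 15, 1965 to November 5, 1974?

3338

From September 15, 1965 to September 15, 1974: 9 years, of which 2 contain a Feb 29 — 7×365 + 2×366 = 3287 days.
September 1974: 30 − 15 = 15 days remain.
Then October (31): 31 days.
November 1–5, 1974: 5 days.
Residual: 51 days.
Total: 3338 days.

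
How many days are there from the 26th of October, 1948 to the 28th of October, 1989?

14977

Day-of-year of October 26, 1948: 300.
Day-of-year of October 28, 1989: 301.
1948 has 366 days, so 366 − 300 = 66 days remain in 1948.
Full years 1949–1988: 30 common + 10 leap = 30×365 + 10×366 = 14610 days.
Total: 66 + 14610 + 301 = 14977 days.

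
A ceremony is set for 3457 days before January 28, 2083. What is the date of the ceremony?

August 11, 2073

Count 3457 days before January 28, 2083:
From August 11, 2073 to August 11, 2082: 9 years, of which 2 contain a Feb 29 — 7×365 + 2×366 = 3287 days.
August 2082: 31 − 11 = 20 days remain.
Then September (30), October (31), November (30), December (31): 30 + 31 + 30 + 31 = 122 days.
January 1–28, 2083: 28 days.
Residual: 170 days.
Total: 3457 days.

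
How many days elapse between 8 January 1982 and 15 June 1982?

January 1982: 31 − 8 = 23 days remain.
Then February 1982 (28), March (31), April (30), May (31): 28 + 31 + 30 + 31 = 120 days.
June 1–15, 1982: 15 days.
Total: 23 + 120 + 15 = 158 days.

158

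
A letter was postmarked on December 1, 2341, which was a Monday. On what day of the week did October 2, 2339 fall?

Count forward from the earlier date (October 2, 2339) to the later (December 1, 2341):
October 2, 2339 → October 2, 2340: 366 days (2340 is a leap year).
October 2, 2340 → October 2, 2341: 365 days.
October 2341: 31 − 2 = 29 days remain.
Then November (30): 30 days.
December 1, 2341: 1 day.
Residual: 60 days.
Total: 791 days.
791 is a multiple of 7, so October 2, 2339 falls on the same weekday: Monday.

Monday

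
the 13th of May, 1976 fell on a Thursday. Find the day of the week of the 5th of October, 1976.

Tuesday

May 1976: 31 − 13 = 18 days remain.
Then June (30), July (31), August (31), September (30): 30 + 31 + 31 + 30 = 122 days.
October 1–5, 1976: 5 days.
Total: 18 + 122 + 5 = 145 days.
145 mod 7 = 5, so 5 days after Thursday is Tuesday.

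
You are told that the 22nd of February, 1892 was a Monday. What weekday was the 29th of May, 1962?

Day-of-year of February 22, 1892: 53.
Day-of-year of May 29, 1962: 149.
1892 has 366 days, so 366 − 53 = 313 days remain in 1892.
Full years 1893–1961: 53 common + 16 leap = 53×365 + 16×366 = 25201 days.
Total: 313 + 25201 + 149 = 25663 days.
25663 mod 7 = 1, so 1 day after Monday is Tuesday.

Tuesday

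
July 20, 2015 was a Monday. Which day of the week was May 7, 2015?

Thursday

Count forward from the earlier date (May 7, 2015) to the later (July 20, 2015):
May 2015: 31 − 7 = 24 days remain.
Then June (30): 30 days.
July 1–20, 2015: 20 days.
Total: 24 + 30 + 20 = 74 days.
74 mod 7 = 4, so 4 days before Monday is Thursday.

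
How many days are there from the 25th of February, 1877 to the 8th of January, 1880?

February 25, 1877 → February 25, 1878: 365 days.
February 25, 1878 → February 25, 1879: 365 days.
February 1879: 28 − 25 = 3 days remain (1879 is not a leap year, so February has 28 days).
Then 10 full months totalling 306 days.
January 1–8, 1880: 8 days.
Residual: 317 days.
Total: 1047 days.

1047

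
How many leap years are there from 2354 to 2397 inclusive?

Years divisible by 4 in [2354, 2397]: 2356, 2360, 2364, 2368, 2372, 2376, 2380, 2384, 2388, 2392, 2396.
No century exceptions apply. Count: 11.

11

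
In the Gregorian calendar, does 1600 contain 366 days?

Yes

1600 is a leap year (divisible by 400).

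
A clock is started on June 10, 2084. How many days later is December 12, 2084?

185

June 2084: 30 − 10 = 20 days remain.
Then July (31), August (31), September (30), October (31), November (30): 31 + 31 + 30 + 31 + 30 = 153 days.
December 1–12, 2084: 12 days.
Total: 20 + 153 + 12 = 185 days.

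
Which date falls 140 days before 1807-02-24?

1806-10-07

Count 140 days before February 24, 1807:
October 1806: 31 − 7 = 24 days remain.
Then November (30), December (31), January (31): 30 + 31 + 31 = 92 days.
February 1–24, 1807: 24 days (1807 is not a leap year).
Total: 24 + 92 + 24 = 140 days.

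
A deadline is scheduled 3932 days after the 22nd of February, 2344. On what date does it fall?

the 28th of November, 2354

Count 3932 days after February 22, 2344:
From February 22, 2344 to February 22, 2354: 10 years, of which 3 contain a Feb 29 — 7×365 + 3×366 = 3653 days.
February 2354: 28 − 22 = 6 days remain (2354 is not a leap year, so February has 28 days).
Then March (31), April (30), May (31), June (30), July (31), August (31), September (30), October (31): 31 + 30 + 31 + 30 + 31 + 31 + 30 + 31 = 245 days.
November 1–28, 2354: 28 days.
Residual: 279 days.
Total: 3932 days.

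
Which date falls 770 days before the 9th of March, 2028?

the 29th of January, 2026

Count 770 days before March 9, 2028:
Day-of-year of January 29, 2026: 29.
Day-of-year of March 9, 2028: 69.
2026 has 365 days, so 365 − 29 = 336 days remain in 2026.
Full years: 2027: 365. Sum = 365.
Total: 336 + 365 + 69 = 770 days.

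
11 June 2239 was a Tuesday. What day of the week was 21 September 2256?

From June 11, 2239 to June 11, 2256: 17 years, of which 5 contain a Feb 29 — 12×365 + 5×366 = 6210 days.
June 2256: 30 − 11 = 19 days remain.
Then July (31), August (31): 31 + 31 = 62 days.
September 1–21, 2256: 21 days.
Residual: 102 days.
Total: 6312 days.
6312 mod 7 = 5, so 5 days after Tuesday is Sunday.

Sunday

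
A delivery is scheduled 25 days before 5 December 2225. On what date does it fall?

10 November 2225

Count 25 days before December 5, 2225:
November 2225: 30 − 10 = 20 days remain.
December 1–5, 2225: 5 days.
Total: 20 + 5 = 25 days.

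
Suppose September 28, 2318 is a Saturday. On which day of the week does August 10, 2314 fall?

Count forward from the earlier date (August 10, 2314) to the later (September 28, 2318):
Day-of-year of August 10, 2314: 222.
Day-of-year of September 28, 2318: 271.
2314 has 365 days, so 365 − 222 = 143 days remain in 2314.
Full years: 2315: 365; 2316: 366; 2317: 365. Sum = 1096.
Total: 143 + 1096 + 271 = 1510 days.
1510 mod 7 = 5, so 5 days before Saturday is Monday.

Monday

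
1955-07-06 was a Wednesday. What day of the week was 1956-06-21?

July 1955: 31 − 6 = 25 days remain.
Then 10 full months totalling 305 days.
June 1–21, 1956: 21 days.
Total: 25 + 305 + 21 = 351 days.
351 mod 7 = 1, so 1 day after Wednesday is Thursday.

Thursday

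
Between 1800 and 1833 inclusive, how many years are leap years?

8

Years divisible by 4 in [1800, 1833]: 1800, 1804, 1808, 1812, 1816, 1820, 1824, 1828, 1832.
Of these, 1800 is divisible by 100 but not 400, so not leap.
Leap years: 9 − 1 = 8.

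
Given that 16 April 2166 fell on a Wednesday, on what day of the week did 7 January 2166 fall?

Count forward from the earlier date (January 7, 2166) to the later (April 16, 2166):
January 2166: 31 − 7 = 24 days remain.
Then February 2166 (28), March (31): 28 + 31 = 59 days.
April 1–16, 2166: 16 days.
Total: 24 + 59 + 16 = 99 days.
99 mod 7 = 1, so 1 day before Wednesday is Tuesday.

Tuesday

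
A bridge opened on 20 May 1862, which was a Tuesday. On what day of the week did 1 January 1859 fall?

Saturday

Count forward from the earlier date (January 1, 1859) to the later (May 20, 1862):
Day-of-year of January 1, 1859: 1.
Day-of-year of May 20, 1862: 140.
1859 has 365 days, so 365 − 1 = 364 days remain in 1859.
Full years: 1860: 366; 1861: 365. Sum = 731.
Total: 364 + 731 + 140 = 1235 days.
1235 mod 7 = 3, so 3 days before Tuesday is Saturday.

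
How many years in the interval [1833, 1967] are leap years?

Years divisible by 4: 1836, 1840, …, 1964 — 33 in all.
Of these, 1900 is divisible by 100 but not 400, so not leap.
Leap years: 33 − 1 = 32.

32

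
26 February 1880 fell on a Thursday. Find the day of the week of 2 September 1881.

Friday

February 26, 1880 → February 26, 1881: 366 days (1880 is a leap year).
February 1881: 28 − 26 = 2 days remain (1881 is not a leap year, so February has 28 days).
Then March (31), April (30), May (31), June (30), July (31), August (31): 31 + 30 + 31 + 30 + 31 + 31 = 184 days.
September 1–2, 1881: 2 days.
Residual: 188 days.
Total: 554 days.
554 mod 7 = 1, so 1 day after Thursday is Friday.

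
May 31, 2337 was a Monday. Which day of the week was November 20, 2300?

Tuesday

Count forward from the earlier date (November 20, 2300) to the later (May 31, 2337):
Day-of-year of November 20, 2300: 324.
Day-of-year of May 31, 2337: 151.
2300 has 365 days, so 365 − 324 = 41 days remain in 2300.
Full years 2301–2336: 27 common + 9 leap = 27×365 + 9×366 = 13149 days.
Total: 41 + 13149 + 151 = 13341 days.
13341 mod 7 = 6, so 6 days before Monday is Tuesday.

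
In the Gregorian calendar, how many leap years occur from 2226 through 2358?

32

Years divisible by 4: 2228, 2232, …, 2356 — 33 in all.
Of these, 2300 is divisible by 100 but not 400, so not leap.
Leap years: 33 − 1 = 32.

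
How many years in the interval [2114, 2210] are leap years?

Years divisible by 4: 2116, 2120, …, 2208 — 24 in all.
Of these, 2200 is divisible by 100 but not 400, so not leap.
Leap years: 24 − 1 = 23.

23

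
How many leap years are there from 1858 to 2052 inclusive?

Years divisible by 4: 1860, 1864, …, 2052 — 49 in all.
Of these, 1900 is divisible by 100 but not 400, so not leap.
2000 is divisible by 400, so still leap.
Leap years: 49 − 1 = 48.

48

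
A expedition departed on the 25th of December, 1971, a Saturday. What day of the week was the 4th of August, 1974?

Sunday

December 25, 1971 → December 25, 1972: 366 days (1972 is a leap year).
December 25, 1972 → December 25, 1973: 365 days.
December 1973: 31 − 25 = 6 days remain.
Then January (31), February 1974 (28), March (31), April (30), May (31), June (30), July (31): 31 + 28 + 31 + 30 + 31 + 30 + 31 = 212 days.
August 1–4, 1974: 4 days.
Residual: 222 days.
Total: 953 days.
953 mod 7 = 1, so 1 day after Saturday is Sunday.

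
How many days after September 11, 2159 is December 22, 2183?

From September 11, 2159 to September 11, 2183: 24 years, of which 6 contain a Feb 29 — 18×365 + 6×366 = 8766 days.
September 2183: 30 − 11 = 19 days remain.
Then October (31), November (30): 31 + 30 = 61 days.
December 1–22, 2183: 22 days.
Residual: 102 days.
Total: 8868 days.

8868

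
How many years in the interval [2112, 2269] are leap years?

39

Years divisible by 4: 2112, 2116, …, 2268 — 40 in all.
Of these, 2200 is divisible by 100 but not 400, so not leap.
Leap years: 40 − 1 = 39.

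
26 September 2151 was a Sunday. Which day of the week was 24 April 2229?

Friday

Day-of-year of September 26, 2151: 269.
Day-of-year of April 24, 2229: 114.
2151 has 365 days, so 365 − 269 = 96 days remain in 2151.
Full years 2152–2228: 58 common + 19 leap = 58×365 + 19×366 = 28124 days.
Total: 96 + 28124 + 114 = 28334 days.
28334 mod 7 = 5, so 5 days after Sunday is Friday.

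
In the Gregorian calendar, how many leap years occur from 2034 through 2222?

45

Years divisible by 4: 2036, 2040, …, 2220 — 47 in all.
Of these, 2100, 2200 are divisible by 100 but not 400, so not leap.
Leap years: 47 − 2 = 45.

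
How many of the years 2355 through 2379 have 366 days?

6

Years divisible by 4 in [2355, 2379]: 2356, 2360, 2364, 2368, 2372, 2376.
No century exceptions apply. Count: 6.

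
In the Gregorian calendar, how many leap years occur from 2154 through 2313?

Years divisible by 4: 2156, 2160, …, 2312 — 40 in all.
Of these, 2200, 2300 are divisible by 100 but not 400, so not leap.
Leap years: 40 − 2 = 38.

38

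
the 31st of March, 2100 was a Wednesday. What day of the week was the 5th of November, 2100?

Friday

March 2100: 31 − 31 = 0 days remain.
Then April (30), May (31), June (30), July (31), August (31), September (30), October (31): 30 + 31 + 30 + 31 + 31 + 30 + 31 = 214 days.
November 1–5, 2100: 5 days.
Total: 0 + 214 + 5 = 219 days.
219 mod 7 = 2, so 2 days after Wednesday is Friday.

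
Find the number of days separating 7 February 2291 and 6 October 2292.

607

February 7, 2291 → February 7, 2292: 365 days.
February 2292: 29 − 7 = 22 days remain (2292 is a leap year, so February has 29 days).
Then March (31), April (30), May (31), June (30), July (31), August (31), September (30): 31 + 30 + 31 + 30 + 31 + 31 + 30 = 214 days.
October 1–6, 2292: 6 days.
Residual: 242 days.
Total: 607 days.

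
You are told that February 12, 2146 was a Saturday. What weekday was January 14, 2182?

Day-of-year of February 12, 2146: 43.
Day-of-year of January 14, 2182: 14.
2146 has 365 days, so 365 − 43 = 322 days remain in 2146.
Full years 2147–2181: 26 common + 9 leap = 26×365 + 9×366 = 12784 days.
Total: 322 + 12784 + 14 = 13120 days.
13120 mod 7 = 2, so 2 days after Saturday is Monday.

Monday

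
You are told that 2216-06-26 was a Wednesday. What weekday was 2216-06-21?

Count forward from the earlier date (June 21, 2216) to the later (June 26, 2216):
Within June 2216: 26 − 21 = 5 days.
5 mod 7 = 5, so 5 days before Wednesday is Friday.

Friday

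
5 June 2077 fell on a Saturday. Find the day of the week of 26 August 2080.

June 5, 2077 → June 5, 2078: 365 days.
June 5, 2078 → June 5, 2079: 365 days.
June 5, 2079 → June 5, 2080: 366 days (2080 is a leap year).
June 2080: 30 − 5 = 25 days remain.
Then July (31): 31 days.
August 1–26, 2080: 26 days.
Residual: 82 days.
Total: 1178 days.
1178 mod 7 = 2, so 2 days after Saturday is Monday.

Monday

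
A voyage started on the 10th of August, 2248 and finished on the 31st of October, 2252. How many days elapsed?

August 10, 2248 → August 10, 2249: 365 days.
August 10, 2249 → August 10, 2250: 365 days.
August 10, 2250 → August 10, 2251: 365 days.
August 10, 2251 → August 10, 2252: 366 days (2252 is a leap year).
August 2252: 31 − 10 = 21 days remain.
Then September (30): 30 days.
October 1–31, 2252: 31 days.
Residual: 82 days.
Total: 1543 days.

1543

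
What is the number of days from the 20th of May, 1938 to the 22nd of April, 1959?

Day-of-year of May 20, 1938: 140.
Day-of-year of April 22, 1959: 112.
1938 has 365 days, so 365 − 140 = 225 days remain in 1938.
Full years 1939–1958: 15 common + 5 leap = 15×365 + 5×366 = 7305 days.
Total: 225 + 7305 + 112 = 7642 days.

7642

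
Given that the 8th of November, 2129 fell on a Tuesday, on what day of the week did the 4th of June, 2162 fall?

Friday

Day-of-year of November 8, 2129: 312.
Day-of-year of June 4, 2162: 155.
2129 has 365 days, so 365 − 312 = 53 days remain in 2129.
Full years 2130–2161: 24 common + 8 leap = 24×365 + 8×366 = 11688 days.
Total: 53 + 11688 + 155 = 11896 days.
11896 mod 7 = 3, so 3 days after Tuesday is Friday.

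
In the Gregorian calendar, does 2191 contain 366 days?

No

2191 is not a leap year.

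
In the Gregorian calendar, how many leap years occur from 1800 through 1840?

10

Years divisible by 4 in [1800, 1840]: 1800, 1804, 1808, 1812, 1816, 1820, 1824, 1828, 1832, 1836, 1840.
Of these, 1800 is divisible by 100 but not 400, so not leap.
Leap years: 11 − 1 = 10.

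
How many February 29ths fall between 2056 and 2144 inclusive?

22

Years divisible by 4: 2056, 2060, …, 2144 — 23 in all.
Of these, 2100 is divisible by 100 but not 400, so not leap.
Leap years: 23 − 1 = 22.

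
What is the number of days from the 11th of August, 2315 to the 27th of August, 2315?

16

Within August 2315: 27 − 11 = 16 days.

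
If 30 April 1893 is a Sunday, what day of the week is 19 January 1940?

Friday

From April 30, 1893 to April 30, 1939: 46 years, of which 10 contain a Feb 29 — 36×365 + 10×366 = 16800 days.
(1900 is not a leap year (divisible by 100 but not 400).)
April 1939: 30 − 30 = 0 days remain.
Then May (31), June (30), July (31), August (31), September (30), October (31), November (30), December (31): 31 + 30 + 31 + 31 + 30 + 31 + 30 + 31 = 245 days.
January 1–19, 1940: 19 days.
Residual: 264 days.
Total: 17064 days.
17064 mod 7 = 5, so 5 days after Sunday is Friday.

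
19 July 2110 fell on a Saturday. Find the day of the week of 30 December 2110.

Tuesday

July 2110: 31 − 19 = 12 days remain.
Then August (31), September (30), October (31), November (30): 31 + 30 + 31 + 30 = 122 days.
December 1–30, 2110: 30 days.
Total: 12 + 122 + 30 = 164 days.
164 mod 7 = 3, so 3 days after Saturday is Tuesday.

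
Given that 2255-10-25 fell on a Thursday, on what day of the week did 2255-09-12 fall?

Wednesday

Count forward from the earlier date (September 12, 2255) to the later (October 25, 2255):
September 2255: 30 − 12 = 18 days remain.
October 1–25, 2255: 25 days.
Total: 18 + 25 = 43 days.
43 mod 7 = 1, so 1 day before Thursday is Wednesday.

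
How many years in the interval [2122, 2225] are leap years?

25

Years divisible by 4: 2124, 2128, …, 2224 — 26 in all.
Of these, 2200 is divisible by 100 but not 400, so not leap.
Leap years: 26 − 1 = 25.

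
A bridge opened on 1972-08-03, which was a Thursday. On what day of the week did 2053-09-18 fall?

Day-of-year of August 3, 1972: 216.
Day-of-year of September 18, 2053: 261.
1972 has 366 days, so 366 − 216 = 150 days remain in 1972.
Full years 1973–2052: 60 common + 20 leap = 60×365 + 20×366 = 29220 days.
Total: 150 + 29220 + 261 = 29631 days.
29631 is a multiple of 7, so 2053-09-18 falls on the same weekday: Thursday.

Thursday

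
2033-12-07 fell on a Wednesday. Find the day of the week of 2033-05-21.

Saturday

Count forward from the earlier date (May 21, 2033) to the later (December 7, 2033):
May 2033: 31 − 21 = 10 days remain.
Then June (30), July (31), August (31), September (30), October (31), November (30): 30 + 31 + 31 + 30 + 31 + 30 = 183 days.
December 1–7, 2033: 7 days.
Total: 10 + 183 + 7 = 200 days.
200 mod 7 = 4, so 4 days before Wednesday is Saturday.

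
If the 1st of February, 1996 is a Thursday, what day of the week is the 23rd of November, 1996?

Saturday

February 1996: 29 − 1 = 28 days remain (1996 is a leap year, so February has 29 days).
Then March (31), April (30), May (31), June (30), July (31), August (31), September (30), October (31): 31 + 30 + 31 + 30 + 31 + 31 + 30 + 31 = 245 days.
November 1–23, 1996: 23 days.
Total: 28 + 245 + 23 = 296 days.
296 mod 7 = 2, so 2 days after Thursday is Saturday.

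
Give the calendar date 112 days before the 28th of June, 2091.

the 8th of March, 2091

Count 112 days before June 28, 2091:
March 2091: 31 − 8 = 23 days remain.
Then April (30), May (31): 30 + 31 = 61 days.
June 1–28, 2091: 28 days.
Total: 23 + 61 + 28 = 112 days.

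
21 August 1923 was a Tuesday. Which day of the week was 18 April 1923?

Count forward from the earlier date (April 18, 1923) to the later (August 21, 1923):
April 1923: 30 − 18 = 12 days remain.
Then May (31), June (30), July (31): 31 + 30 + 31 = 92 days.
August 1–21, 1923: 21 days.
Total: 12 + 92 + 21 = 125 days.
125 mod 7 = 6, so 6 days before Tuesday is Wednesday.

Wednesday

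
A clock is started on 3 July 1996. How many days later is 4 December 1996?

154

July 1996: 31 − 3 = 28 days remain.
Then August (31), September (30), October (31), November (30): 31 + 30 + 31 + 30 = 122 days.
December 1–4, 1996: 4 days.
Total: 28 + 122 + 4 = 154 days.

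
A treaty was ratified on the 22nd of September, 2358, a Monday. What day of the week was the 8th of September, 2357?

Sunday

Count forward from the earlier date (September 8, 2357) to the later (September 22, 2358):
Day-of-year of September 8, 2357: 251.
Day-of-year of September 22, 2358: 265.
2357 has 365 days, so 365 − 251 = 114 days remain in 2357.
Total: 114 + 265 = 379 days.
379 mod 7 = 1, so 1 day before Monday is Sunday.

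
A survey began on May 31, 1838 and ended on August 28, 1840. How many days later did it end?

May 31, 1838 → May 31, 1839: 365 days.
May 31, 1839 → May 31, 1840: 366 days (1840 is a leap year).
May 1840: 31 − 31 = 0 days remain.
Then June (30), July (31): 30 + 31 = 61 days.
August 1–28, 1840: 28 days.
Residual: 89 days.
Total: 820 days.

820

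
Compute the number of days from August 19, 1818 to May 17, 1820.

Day-of-year of August 19, 1818: 231.
Day-of-year of May 17, 1820: 138.
1818 has 365 days, so 365 − 231 = 134 days remain in 1818.
Full years: 1819: 365. Sum = 365.
Total: 134 + 365 + 138 = 637 days.

637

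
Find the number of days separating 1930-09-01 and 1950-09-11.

7315

Day-of-year of September 1, 1930: 244.
Day-of-year of September 11, 1950: 254.
1930 has 365 days, so 365 − 244 = 121 days remain in 1930.
Full years 1931–1949: 14 common + 5 leap = 14×365 + 5×366 = 6940 days.
Total: 121 + 6940 + 254 = 7315 days.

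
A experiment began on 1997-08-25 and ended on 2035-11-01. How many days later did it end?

Day-of-year of August 25, 1997: 237.
Day-of-year of November 1, 2035: 305.
1997 has 365 days, so 365 − 237 = 128 days remain in 1997.
Full years 1998–2034: 28 common + 9 leap = 28×365 + 9×366 = 13514 days.
Total: 128 + 13514 + 305 = 13947 days.

13947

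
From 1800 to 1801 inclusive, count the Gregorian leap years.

0

Years divisible by 4 in [1800, 1801]: 1800.
Of these, 1800 is divisible by 100 but not 400, so not leap.
Leap years: 1 − 1 = 0.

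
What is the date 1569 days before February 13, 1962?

October 28, 1957

Count 1569 days before February 13, 1962:
Day-of-year of October 28, 1957: 301.
Day-of-year of February 13, 1962: 44.
1957 has 365 days, so 365 − 301 = 64 days remain in 1957.
Full years: 1958: 365; 1959: 365; 1960: 366; 1961: 365. Sum = 1461.
Total: 64 + 1461 + 44 = 1569 days.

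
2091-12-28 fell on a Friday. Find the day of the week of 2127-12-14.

From December 28, 2091 to December 28, 2126: 35 years, of which 8 contain a Feb 29 — 27×365 + 8×366 = 12783 days.
(2100 is not a leap year (divisible by 100 but not 400).)
December 2126: 31 − 28 = 3 days remain.
Then 11 full months totalling 334 days.
December 1–14, 2127: 14 days.
Residual: 351 days.
Total: 13134 days.
13134 mod 7 = 2, so 2 days after Friday is Sunday.

Sunday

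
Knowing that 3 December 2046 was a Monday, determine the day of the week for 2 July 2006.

Count forward from the earlier date (July 2, 2006) to the later (December 3, 2046):
From July 2, 2006 to July 2, 2046: 40 years, of which 10 contain a Feb 29 — 30×365 + 10×366 = 14610 days.
July 2046: 31 − 2 = 29 days remain.
Then August (31), September (30), October (31), November (30): 31 + 30 + 31 + 30 = 122 days.
December 1–3, 2046: 3 days.
Residual: 154 days.
Total: 14764 days.
14764 mod 7 = 1, so 1 day before Monday is Sunday.

Sunday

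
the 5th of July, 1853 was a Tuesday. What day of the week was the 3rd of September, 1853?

July 1853: 31 − 5 = 26 days remain.
Then August (31): 31 days.
September 1–3, 1853: 3 days.
Total: 26 + 31 + 3 = 60 days.
60 mod 7 = 4, so 4 days after Tuesday is Saturday.

Saturday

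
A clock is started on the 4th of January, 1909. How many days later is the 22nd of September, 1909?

January 1909: 31 − 4 = 27 days remain.
Then February 1909 (28), March (31), April (30), May (31), June (30), July (31), August (31): 28 + 31 + 30 + 31 + 30 + 31 + 31 = 212 days.
September 1–22, 1909: 22 days.
Total: 27 + 212 + 22 = 261 days.

261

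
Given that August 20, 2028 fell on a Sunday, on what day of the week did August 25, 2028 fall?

Within August 2028: 25 − 20 = 5 days.
5 mod 7 = 5, so 5 days after Sunday is Friday.

Friday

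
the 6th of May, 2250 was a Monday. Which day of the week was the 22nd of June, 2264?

From May 6, 2250 to May 6, 2264: 14 years, of which 4 contain a Feb 29 — 10×365 + 4×366 = 5114 days.
May 2264: 31 − 6 = 25 days remain.
June 1–22, 2264: 22 days.
Residual: 47 days.
Total: 5161 days.
5161 mod 7 = 2, so 2 days after Monday is Wednesday.

Wednesday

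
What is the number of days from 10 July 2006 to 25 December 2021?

From July 10, 2006 to July 10, 2021: 15 years, of which 4 contain a Feb 29 — 11×365 + 4×366 = 5479 days.
July 2021: 31 − 10 = 21 days remain.
Then August (31), September (30), October (31), November (30): 31 + 30 + 31 + 30 = 122 days.
December 1–25, 2021: 25 days.
Residual: 168 days.
Total: 5647 days.

5647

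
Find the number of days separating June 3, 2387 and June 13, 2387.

10

Within June 2387: 13 − 3 = 10 days.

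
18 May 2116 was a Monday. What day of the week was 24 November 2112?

Count forward from the earlier date (November 24, 2112) to the later (May 18, 2116):
November 24, 2112 → November 24, 2113: 365 days.
November 24, 2113 → November 24, 2114: 365 days.
November 24, 2114 → November 24, 2115: 365 days.
November 2115: 30 − 24 = 6 days remain.
Then December (31), January (31), February 2116 (29), March (31), April (30): 31 + 31 + 29 + 31 + 30 = 152 days.
May 1–18, 2116: 18 days.
Residual: 176 days.
Total: 1271 days.
1271 mod 7 = 4, so 4 days before Monday is Thursday.

Thursday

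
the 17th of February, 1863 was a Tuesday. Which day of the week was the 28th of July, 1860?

Saturday

Count forward from the earlier date (July 28, 1860) to the later (February 17, 1863):
Day-of-year of July 28, 1860: 210.
Day-of-year of February 17, 1863: 48.
1860 has 366 days, so 366 − 210 = 156 days remain in 1860.
Full years: 1861: 365; 1862: 365. Sum = 730.
Total: 156 + 730 + 48 = 934 days.
934 mod 7 = 3, so 3 days before Tuesday is Saturday.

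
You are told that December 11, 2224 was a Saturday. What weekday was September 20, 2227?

December 11, 2224 → December 11, 2225: 365 days.
December 11, 2225 → December 11, 2226: 365 days.
December 2226: 31 − 11 = 20 days remain.
Then January (31), February 2227 (28), March (31), April (30), May (31), June (30), July (31), August (31): 31 + 28 + 31 + 30 + 31 + 30 + 31 + 31 = 243 days.
September 1–20, 2227: 20 days.
Residual: 283 days.
Total: 1013 days.
1013 mod 7 = 5, so 5 days after Saturday is Thursday.

Thursday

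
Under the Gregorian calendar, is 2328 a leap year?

2328 is a leap year.

Yes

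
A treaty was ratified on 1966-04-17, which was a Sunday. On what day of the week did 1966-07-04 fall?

April 1966: 30 − 17 = 13 days remain.
Then May (31), June (30): 31 + 30 = 61 days.
July 1–4, 1966: 4 days.
Total: 13 + 61 + 4 = 78 days.
78 mod 7 = 1, so 1 day after Sunday is Monday.

Monday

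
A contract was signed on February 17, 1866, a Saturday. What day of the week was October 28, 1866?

February 1866: 28 − 17 = 11 days remain (1866 is not a leap year, so February has 28 days).
Then March (31), April (30), May (31), June (30), July (31), August (31), September (30): 31 + 30 + 31 + 30 + 31 + 31 + 30 = 214 days.
October 1–28, 1866: 28 days.
Total: 11 + 214 + 28 = 253 days.
253 mod 7 = 1, so 1 day after Saturday is Sunday.

Sunday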